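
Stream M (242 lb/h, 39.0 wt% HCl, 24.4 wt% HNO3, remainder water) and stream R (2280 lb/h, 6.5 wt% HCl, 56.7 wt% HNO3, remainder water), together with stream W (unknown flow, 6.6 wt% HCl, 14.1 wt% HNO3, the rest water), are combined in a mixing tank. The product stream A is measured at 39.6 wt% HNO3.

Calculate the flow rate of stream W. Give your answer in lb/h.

Let W be the unknown flow. Total out = 2522 + W.
HNO3 balance: 1351.8 + 0.141·W = 0.396·(2522 + W)
(0.141 − 0.396)·W = 0.396×2522 − 1351.8 = -353.1
W = -353.1 / -0.255 = 1384.7 lb/h

1385 lb/h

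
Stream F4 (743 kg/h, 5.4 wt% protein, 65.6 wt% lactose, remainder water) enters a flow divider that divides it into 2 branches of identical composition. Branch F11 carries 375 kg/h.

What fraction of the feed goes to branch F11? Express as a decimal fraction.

0.505

Fraction to F11 = 375/743 = 0.5047.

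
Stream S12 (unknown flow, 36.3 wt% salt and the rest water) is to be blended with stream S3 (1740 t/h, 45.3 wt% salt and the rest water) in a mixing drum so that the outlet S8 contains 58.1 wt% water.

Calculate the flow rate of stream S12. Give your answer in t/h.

Let S12 be the unknown flow. Total out = 1740 + S12.
water balance: 951.78 + 0.637·S12 = 0.581·(1740 + S12)
(0.637 − 0.581)·S12 = 0.581×1740 − 951.78 = 59.16
S12 = 59.16 / 0.056 = 1056.4 t/h

1056 t/h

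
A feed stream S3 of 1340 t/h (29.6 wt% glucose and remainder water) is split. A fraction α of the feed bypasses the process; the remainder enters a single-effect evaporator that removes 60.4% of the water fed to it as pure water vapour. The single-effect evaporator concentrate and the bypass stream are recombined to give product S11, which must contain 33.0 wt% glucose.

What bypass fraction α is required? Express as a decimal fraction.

0.758

All 1340×0.296 = 396.64 t/h of glucose reaches S11, so S11 = 396.64/0.330 = 1201.9 t/h and vapour = 138.06 t/h.
The evaporator receives (1−α)·1340 of feed at 0.704 water and removes 0.604 of that water:
0.604×0.704×(1−α)×1340 = 138.06
(1−α) = 138.06/569.79 = 0.2423;  α = 0.7577.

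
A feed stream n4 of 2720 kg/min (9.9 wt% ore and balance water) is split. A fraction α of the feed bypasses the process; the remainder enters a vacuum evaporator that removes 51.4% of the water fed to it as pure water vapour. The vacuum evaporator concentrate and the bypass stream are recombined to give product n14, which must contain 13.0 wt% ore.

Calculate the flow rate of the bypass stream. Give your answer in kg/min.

1319 kg/min

All 2720×0.099 = 269.28 kg/min of ore reaches n14, so n14 = 269.28/0.130 = 2071.4 kg/min and vapour = 648.62 kg/min.
The evaporator receives (1−α)·2720 of feed at 0.901 water and removes 0.514 of that water:
0.514×0.901×(1−α)×2720 = 648.62
(1−α) = 648.62/1259.7 = 0.5149;  α = 0.4851.
Bypass flow = 0.4851×2720 = 1319.4 kg/min.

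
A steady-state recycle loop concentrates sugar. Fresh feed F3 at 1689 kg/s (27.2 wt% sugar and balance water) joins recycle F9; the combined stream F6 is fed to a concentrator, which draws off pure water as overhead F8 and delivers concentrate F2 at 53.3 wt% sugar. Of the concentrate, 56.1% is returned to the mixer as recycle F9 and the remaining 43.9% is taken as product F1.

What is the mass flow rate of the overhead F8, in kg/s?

Overall sugar balance (none leaves overhead): sugar in fresh feed = sugar in product, i.e. 1689×0.272 = (1−0.561)·F2·0.533.
F2 = 459.41/(0.533×0.439) = 1963.4 kg/s.
Recycle F9 = 0.561×1963.4 = 1101.5 kg/s.
Combined feed F6 = 1689 + 1101.5 = 2790.5 kg/s.
Overhead F8 = F6 − F2 = 2790.5 − 1963.4 = 827.07 kg/s.

827.1 kg/s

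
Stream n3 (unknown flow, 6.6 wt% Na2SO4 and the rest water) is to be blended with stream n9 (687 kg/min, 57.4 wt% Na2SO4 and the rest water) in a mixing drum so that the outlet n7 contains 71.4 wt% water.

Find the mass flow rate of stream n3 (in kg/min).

Let n3 be the unknown flow. Total out = 687 + n3.
water balance: 292.66 + 0.934·n3 = 0.714·(687 + n3)
(0.934 − 0.714)·n3 = 0.714×687 − 292.66 = 197.86
n3 = 197.86 / 0.220 = 899.35 kg/min

899.3 kg/min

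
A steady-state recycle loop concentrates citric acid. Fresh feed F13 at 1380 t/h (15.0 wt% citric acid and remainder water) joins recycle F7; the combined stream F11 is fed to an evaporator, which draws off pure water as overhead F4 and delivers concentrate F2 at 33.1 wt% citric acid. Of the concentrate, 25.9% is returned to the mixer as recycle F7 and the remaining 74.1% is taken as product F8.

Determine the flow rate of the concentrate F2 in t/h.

844 t/h

Overall citric acid balance (none leaves overhead): citric acid in fresh feed = citric acid in product, i.e. 1380×0.150 = (1−0.259)·F2·0.331.
F2 = 207/(0.331×0.741) = 843.96 t/h.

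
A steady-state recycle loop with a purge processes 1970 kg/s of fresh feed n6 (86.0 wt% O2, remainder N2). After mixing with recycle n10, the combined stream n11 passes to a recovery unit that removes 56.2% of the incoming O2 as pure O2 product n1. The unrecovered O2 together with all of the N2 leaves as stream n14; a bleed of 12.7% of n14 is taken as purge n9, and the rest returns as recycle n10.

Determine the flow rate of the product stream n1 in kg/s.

O2 in n11: m_A = 1970×0.860 + (1−0.127)·(1−0.562)·m_A, so m_A = 1694.2/0.6176 = 2743.1 kg/s.
Product n1 = 0.562×2743.1 = 1541.6 kg/s.

1542 kg/s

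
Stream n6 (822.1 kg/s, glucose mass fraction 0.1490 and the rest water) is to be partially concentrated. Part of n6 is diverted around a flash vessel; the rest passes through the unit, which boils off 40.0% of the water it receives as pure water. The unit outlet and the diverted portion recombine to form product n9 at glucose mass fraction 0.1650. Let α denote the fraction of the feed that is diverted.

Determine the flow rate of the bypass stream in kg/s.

All 822.1×0.149 = 122.49 kg/s of glucose reaches n9, so n9 = 122.49/0.165 = 742.38 kg/s and vapour = 79.719 kg/s.
The evaporator receives (1−α)·822.1 of feed at 0.851 water and removes 0.400 of that water:
0.400×0.851×(1−α)×822.1 = 79.719
(1−α) = 79.719/279.84 = 0.2849;  α = 0.7151.
Bypass flow = 0.7151×822.1 = 587.91 kg/s.

587.9 kg/s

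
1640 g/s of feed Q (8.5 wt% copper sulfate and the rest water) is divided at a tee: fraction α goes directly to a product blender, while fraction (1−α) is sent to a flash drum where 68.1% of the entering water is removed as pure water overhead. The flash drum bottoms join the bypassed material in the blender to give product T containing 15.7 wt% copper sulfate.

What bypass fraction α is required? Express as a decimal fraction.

0.264

All 1640×0.085 = 139.4 g/s of copper sulfate reaches T, so T = 139.4/0.157 = 887.9 g/s and vapour = 752.1 g/s.
The evaporator receives (1−α)·1640 of feed at 0.915 water and removes 0.681 of that water:
0.681×0.915×(1−α)×1640 = 752.1
(1−α) = 752.1/1021.9 = 0.7360;  α = 0.2640.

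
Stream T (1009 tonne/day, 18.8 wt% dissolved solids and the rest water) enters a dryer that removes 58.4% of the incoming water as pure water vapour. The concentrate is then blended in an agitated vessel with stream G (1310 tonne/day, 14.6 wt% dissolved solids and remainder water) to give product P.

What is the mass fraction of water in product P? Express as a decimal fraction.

Vapour removed = 0.584×0.812×1009 = 478.48 tonne/day; concentrate = 530.52 tonne/day.
water reaching the mixer = 340.83 (from concentrate) + 1310×0.854 = 1459.6 tonne/day.
Product flow = 530.52 + 1310 = 1840.5 tonne/day; water fraction = 0.793.

0.793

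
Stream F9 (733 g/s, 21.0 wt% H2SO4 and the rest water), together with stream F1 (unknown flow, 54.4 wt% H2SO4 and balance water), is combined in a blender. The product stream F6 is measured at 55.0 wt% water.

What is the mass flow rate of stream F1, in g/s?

Let F1 be the unknown flow. Total out = 733 + F1.
water balance: 579.07 + 0.456·F1 = 0.550·(733 + F1)
(0.456 − 0.550)·F1 = 0.550×733 − 579.07 = -175.92
F1 = -175.92 / -0.094 = 1871.5 g/s

1871 g/s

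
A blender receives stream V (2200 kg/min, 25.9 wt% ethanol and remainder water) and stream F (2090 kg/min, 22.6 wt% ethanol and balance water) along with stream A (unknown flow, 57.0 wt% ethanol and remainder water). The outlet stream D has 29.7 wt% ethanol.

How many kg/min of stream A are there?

849.8 kg/min

Let A be the unknown flow. Total out = 4290 + A.
ethanol balance: 1042.1 + 0.570·A = 0.297·(4290 + A)
(0.570 − 0.297)·A = 0.297×4290 − 1042.1 = 231.99
A = 231.99 / 0.273 = 849.78 kg/min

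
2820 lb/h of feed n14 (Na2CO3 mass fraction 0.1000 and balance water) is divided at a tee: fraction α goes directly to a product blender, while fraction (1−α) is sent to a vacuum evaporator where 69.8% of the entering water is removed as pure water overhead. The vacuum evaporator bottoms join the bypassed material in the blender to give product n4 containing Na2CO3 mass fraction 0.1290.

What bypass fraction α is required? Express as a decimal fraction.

All 2820×0.100 = 282 lb/h of Na2CO3 reaches n4, so n4 = 282/0.129 = 2186 lb/h and vapour = 633.95 lb/h.
The evaporator receives (1−α)·2820 of feed at 0.900 water and removes 0.698 of that water:
0.698×0.900×(1−α)×2820 = 633.95
(1−α) = 633.95/1771.5 = 0.3579;  α = 0.6421.

0.642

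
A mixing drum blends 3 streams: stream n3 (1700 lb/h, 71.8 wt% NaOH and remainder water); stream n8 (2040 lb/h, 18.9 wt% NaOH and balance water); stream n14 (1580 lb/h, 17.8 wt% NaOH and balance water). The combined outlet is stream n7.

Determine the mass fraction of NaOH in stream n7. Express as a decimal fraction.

Total flow out = 1700 + 2040 + 1580 = 5320 lb/h.
NaOH in = 1700×0.718 + 2040×0.189 + 1580×0.178 = 1887.4 lb/h.
NaOH mass fraction in n7 = 1887.4/5320 = 0.3548.

0.3548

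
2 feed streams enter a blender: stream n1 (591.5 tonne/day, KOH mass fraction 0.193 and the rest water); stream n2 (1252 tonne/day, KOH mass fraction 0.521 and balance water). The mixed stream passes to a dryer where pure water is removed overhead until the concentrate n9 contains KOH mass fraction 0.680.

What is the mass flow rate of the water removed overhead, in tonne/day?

716.4 tonne/day

KOH entering = 591.5×0.193 + 1252×0.521 = 766.45 tonne/day.
All KOH reports to n9, so n9 = 766.45/0.680 = 1127.1 tonne/day.
Total feed = 1843.5 tonne/day; overhead = 1843.5 − 1127.1 = 716.37 tonne/day.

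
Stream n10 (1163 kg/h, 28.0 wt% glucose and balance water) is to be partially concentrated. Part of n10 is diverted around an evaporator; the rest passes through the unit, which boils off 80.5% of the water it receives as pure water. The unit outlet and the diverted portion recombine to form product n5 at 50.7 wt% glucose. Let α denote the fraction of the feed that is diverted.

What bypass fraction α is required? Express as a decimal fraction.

All 1163×0.280 = 325.64 kg/h of glucose reaches n5, so n5 = 325.64/0.507 = 642.29 kg/h and vapour = 520.71 kg/h.
The evaporator receives (1−α)·1163 of feed at 0.720 water and removes 0.805 of that water:
0.805×0.720×(1−α)×1163 = 520.71
(1−α) = 520.71/674.07 = 0.7725;  α = 0.2275.

0.228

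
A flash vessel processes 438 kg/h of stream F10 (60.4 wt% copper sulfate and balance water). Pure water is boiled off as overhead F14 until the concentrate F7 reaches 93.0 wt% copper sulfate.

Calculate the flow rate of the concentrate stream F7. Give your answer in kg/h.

284.5 kg/h

copper sulfate is conserved: 438×0.604 = 264.55 kg/h all reports to the concentrate.
Concentrate = 264.55/(target fraction) = 284.46 kg/h.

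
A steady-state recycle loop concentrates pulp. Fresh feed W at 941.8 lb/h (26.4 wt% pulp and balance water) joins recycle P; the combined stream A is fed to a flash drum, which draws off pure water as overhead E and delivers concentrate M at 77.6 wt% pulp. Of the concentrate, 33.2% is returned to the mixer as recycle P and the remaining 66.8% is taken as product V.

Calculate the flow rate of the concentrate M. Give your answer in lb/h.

Overall pulp balance (none leaves overhead): pulp in fresh feed = pulp in product, i.e. 941.8×0.264 = (1−0.332)·M·0.776.
M = 248.64/(0.776×0.668) = 479.65 lb/h.

479.6 lb/h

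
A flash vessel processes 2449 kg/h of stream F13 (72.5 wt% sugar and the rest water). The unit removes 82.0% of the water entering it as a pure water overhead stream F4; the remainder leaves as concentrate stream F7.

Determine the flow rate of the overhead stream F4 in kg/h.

552.2 kg/h

water entering = 2449×0.275 = 673.48 kg/h; overhead removed = 0.820×673.48 = 552.25 kg/h.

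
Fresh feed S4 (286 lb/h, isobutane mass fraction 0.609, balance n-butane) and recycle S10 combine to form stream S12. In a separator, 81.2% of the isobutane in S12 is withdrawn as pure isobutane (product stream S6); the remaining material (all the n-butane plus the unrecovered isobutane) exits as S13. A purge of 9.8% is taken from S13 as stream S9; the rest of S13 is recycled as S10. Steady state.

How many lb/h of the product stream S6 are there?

170.3 lb/h

isobutane in S12: m_A = 286×0.609 + (1−0.098)·(1−0.812)·m_A, so m_A = 174.17/0.8304 = 209.74 lb/h.
Product S6 = 0.812×209.74 = 170.31 lb/h.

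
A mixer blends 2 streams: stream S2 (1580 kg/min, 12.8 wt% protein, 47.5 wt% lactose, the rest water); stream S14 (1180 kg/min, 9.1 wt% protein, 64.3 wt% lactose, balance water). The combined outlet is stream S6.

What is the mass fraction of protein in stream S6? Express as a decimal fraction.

0.112

Total flow out = 1580 + 1180 = 2760 kg/min.
protein in = 1580×0.128 + 1180×0.091 = 309.62 kg/min.
protein mass fraction in S6 = 309.62/2760 = 0.112.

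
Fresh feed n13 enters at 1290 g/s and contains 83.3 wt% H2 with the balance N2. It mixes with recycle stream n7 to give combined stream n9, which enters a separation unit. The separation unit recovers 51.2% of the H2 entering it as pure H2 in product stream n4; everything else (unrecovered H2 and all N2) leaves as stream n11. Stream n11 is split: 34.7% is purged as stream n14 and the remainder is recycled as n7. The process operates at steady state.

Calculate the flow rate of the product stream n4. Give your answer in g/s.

807.5 g/s

H2 in n9: m_A = 1290×0.833 + (1−0.347)·(1−0.512)·m_A, so m_A = 1074.6/0.6813 = 1577.2 g/s.
Product n4 = 0.512×1577.2 = 807.5 g/s.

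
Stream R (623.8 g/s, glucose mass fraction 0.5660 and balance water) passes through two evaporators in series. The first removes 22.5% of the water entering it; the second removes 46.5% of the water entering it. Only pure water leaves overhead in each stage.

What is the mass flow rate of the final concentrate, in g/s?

water in feed = 623.8×0.434 = 270.73 g/s.
After stage 1: water left = (1−0.225)×270.73 = 209.82; stream total = 562.89 g/s.
After stage 2: water left = (1−0.465)×209.82 = 112.25; final concentrate = 465.32 g/s.

465.3 g/s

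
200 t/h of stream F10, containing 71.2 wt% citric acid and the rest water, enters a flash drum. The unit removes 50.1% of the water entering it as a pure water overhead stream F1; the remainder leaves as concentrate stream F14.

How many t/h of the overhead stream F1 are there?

28.86 t/h

water entering = 200×0.288 = 57.6 t/h; overhead removed = 0.501×57.6 = 28.858 t/h.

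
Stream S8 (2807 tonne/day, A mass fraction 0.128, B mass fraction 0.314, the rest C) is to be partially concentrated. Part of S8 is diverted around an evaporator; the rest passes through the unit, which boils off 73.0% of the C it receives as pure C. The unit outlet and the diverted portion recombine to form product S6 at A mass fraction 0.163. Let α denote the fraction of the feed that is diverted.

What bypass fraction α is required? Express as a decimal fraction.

All 2807×0.128 = 359.3 tonne/day of A reaches S6, so S6 = 359.3/0.163 = 2204.3 tonne/day and vapour = 602.73 tonne/day.
The evaporator receives (1−α)·2807 of feed at 0.558 C and removes 0.730 of that C:
0.730×0.558×(1−α)×2807 = 602.73
(1−α) = 602.73/1143.4 = 0.5271;  α = 0.4729.

0.473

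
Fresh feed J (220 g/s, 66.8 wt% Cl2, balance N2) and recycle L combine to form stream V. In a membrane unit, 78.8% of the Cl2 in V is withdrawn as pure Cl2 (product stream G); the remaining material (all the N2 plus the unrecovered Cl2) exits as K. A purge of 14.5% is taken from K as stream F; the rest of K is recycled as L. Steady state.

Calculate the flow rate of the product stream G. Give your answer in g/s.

141.4 g/s

Cl2 in V: m_A = 220×0.668 + (1−0.145)·(1−0.788)·m_A, so m_A = 146.96/0.8187 = 179.5 g/s.
Product G = 0.788×179.5 = 141.44 g/s.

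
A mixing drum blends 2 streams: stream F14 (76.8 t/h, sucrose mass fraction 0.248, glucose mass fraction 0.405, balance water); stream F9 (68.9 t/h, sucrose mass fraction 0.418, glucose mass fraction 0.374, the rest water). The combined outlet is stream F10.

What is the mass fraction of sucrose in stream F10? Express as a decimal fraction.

0.328

Total flow out = 76.8 + 68.9 = 145.7 t/h.
sucrose in = 76.8×0.248 + 68.9×0.418 = 47.847 t/h.
sucrose mass fraction in F10 = 47.847/145.7 = 0.328.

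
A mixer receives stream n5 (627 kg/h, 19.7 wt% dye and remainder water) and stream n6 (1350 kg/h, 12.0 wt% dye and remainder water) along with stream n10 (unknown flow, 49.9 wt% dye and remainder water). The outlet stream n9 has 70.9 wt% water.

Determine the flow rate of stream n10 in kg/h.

1393 kg/h

Let n10 be the unknown flow. Total out = 1977 + n10.
water balance: 1691.5 + 0.501·n10 = 0.709·(1977 + n10)
(0.501 − 0.709)·n10 = 0.709×1977 − 1691.5 = -289.79
n10 = -289.79 / -0.208 = 1393.2 kg/h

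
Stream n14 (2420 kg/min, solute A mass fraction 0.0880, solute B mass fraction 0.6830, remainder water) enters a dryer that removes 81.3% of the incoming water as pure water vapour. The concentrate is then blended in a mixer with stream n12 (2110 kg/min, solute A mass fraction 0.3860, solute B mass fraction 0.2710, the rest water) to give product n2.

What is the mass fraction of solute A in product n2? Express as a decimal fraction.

Vapour removed = 0.813×0.229×2420 = 450.55 kg/min; concentrate = 1969.5 kg/min.
solute A reaching the mixer = 212.96 (from concentrate) + 2110×0.386 = 1027.4 kg/min.
Product flow = 1969.5 + 2110 = 4079.5 kg/min; solute A fraction = 0.2519.

0.2519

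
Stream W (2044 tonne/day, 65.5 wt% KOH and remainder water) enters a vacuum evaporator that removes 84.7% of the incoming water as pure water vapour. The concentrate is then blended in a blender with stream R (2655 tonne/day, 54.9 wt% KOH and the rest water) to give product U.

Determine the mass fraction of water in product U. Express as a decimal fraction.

Vapour removed = 0.847×0.345×2044 = 597.29 tonne/day; concentrate = 1446.7 tonne/day.
water reaching the mixer = 107.89 (from concentrate) + 2655×0.451 = 1305.3 tonne/day.
Product flow = 1446.7 + 2655 = 4101.7 tonne/day; water fraction = 0.318.

0.318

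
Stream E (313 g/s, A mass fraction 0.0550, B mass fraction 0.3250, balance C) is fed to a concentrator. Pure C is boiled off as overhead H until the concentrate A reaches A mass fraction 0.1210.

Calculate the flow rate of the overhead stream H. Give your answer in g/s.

A is conserved: 313×0.055 = 17.215 g/s all reports to the concentrate.
Concentrate = 17.215/(target fraction) = 142.27 g/s.
Overhead = 313 − 142.27 = 170.73 g/s.

170.7 g/s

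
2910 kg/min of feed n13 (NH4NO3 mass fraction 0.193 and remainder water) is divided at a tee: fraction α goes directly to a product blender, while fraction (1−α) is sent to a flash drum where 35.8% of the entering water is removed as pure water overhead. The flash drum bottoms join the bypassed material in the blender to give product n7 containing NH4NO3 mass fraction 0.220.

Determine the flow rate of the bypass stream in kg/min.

All 2910×0.193 = 561.63 kg/min of NH4NO3 reaches n7, so n7 = 561.63/0.220 = 2552.9 kg/min and vapour = 357.14 kg/min.
The evaporator receives (1−α)·2910 of feed at 0.807 water and removes 0.358 of that water:
0.358×0.807×(1−α)×2910 = 357.14
(1−α) = 357.14/840.72 = 0.4248;  α = 0.5752.
Bypass flow = 0.5752×2910 = 1673.8 kg/min.

1674 kg/min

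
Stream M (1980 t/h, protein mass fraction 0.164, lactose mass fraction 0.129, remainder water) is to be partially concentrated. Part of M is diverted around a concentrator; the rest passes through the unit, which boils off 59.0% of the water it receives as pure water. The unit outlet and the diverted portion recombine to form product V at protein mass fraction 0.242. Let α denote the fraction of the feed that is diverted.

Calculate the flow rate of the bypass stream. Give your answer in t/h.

All 1980×0.164 = 324.72 t/h of protein reaches V, so V = 324.72/0.242 = 1341.8 t/h and vapour = 638.18 t/h.
The evaporator receives (1−α)·1980 of feed at 0.707 water and removes 0.590 of that water:
0.590×0.707×(1−α)×1980 = 638.18
(1−α) = 638.18/825.92 = 0.7727;  α = 0.2273.
Bypass flow = 0.2273×1980 = 450.06 t/h.

450.1 t/h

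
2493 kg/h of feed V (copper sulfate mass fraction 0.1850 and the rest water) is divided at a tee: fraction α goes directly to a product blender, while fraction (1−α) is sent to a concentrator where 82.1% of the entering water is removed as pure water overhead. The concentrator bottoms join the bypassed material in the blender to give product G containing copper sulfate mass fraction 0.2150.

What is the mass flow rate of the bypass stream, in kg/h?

All 2493×0.185 = 461.2 kg/h of copper sulfate reaches G, so G = 461.2/0.215 = 2145.1 kg/h and vapour = 347.86 kg/h.
The evaporator receives (1−α)·2493 of feed at 0.815 water and removes 0.821 of that water:
0.821×0.815×(1−α)×2493 = 347.86
(1−α) = 347.86/1668.1 = 0.2085;  α = 0.7915.
Bypass flow = 0.7915×2493 = 1973.1 kg/h.

1973 kg/h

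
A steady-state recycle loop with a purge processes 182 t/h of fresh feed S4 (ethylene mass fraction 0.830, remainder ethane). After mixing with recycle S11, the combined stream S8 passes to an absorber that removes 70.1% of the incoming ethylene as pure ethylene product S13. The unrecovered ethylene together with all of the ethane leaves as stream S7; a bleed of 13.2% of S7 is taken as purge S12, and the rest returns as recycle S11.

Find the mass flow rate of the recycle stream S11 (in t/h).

256.4 t/h

ethane enters only via S4 and leaves only via the purge: 182×0.170 = 0.132×(ethane in S7), and the absorber passes all ethane, so ethane in S8 = ethane in S7 = 234.39 t/h.
ethylene in S8: m_A = 182×0.830 + (1−0.132)·(1−0.701)·m_A, so m_A = 151.06/0.7405 = 204.01 t/h.
S7 = (1−0.701)×204.01 + 234.39 = 295.39 t/h.
Recycle S11 = (1−0.132)×295.39 = 256.4 t/h.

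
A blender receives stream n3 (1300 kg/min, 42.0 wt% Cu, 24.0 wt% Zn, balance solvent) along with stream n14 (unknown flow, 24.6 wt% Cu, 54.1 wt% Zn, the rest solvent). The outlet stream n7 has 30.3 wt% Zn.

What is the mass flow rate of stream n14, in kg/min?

Let n14 be the unknown flow. Total out = 1300 + n14.
Zn balance: 312 + 0.541·n14 = 0.303·(1300 + n14)
(0.541 − 0.303)·n14 = 0.303×1300 − 312 = 81.9
n14 = 81.9 / 0.238 = 344.12 kg/min

344.1 kg/min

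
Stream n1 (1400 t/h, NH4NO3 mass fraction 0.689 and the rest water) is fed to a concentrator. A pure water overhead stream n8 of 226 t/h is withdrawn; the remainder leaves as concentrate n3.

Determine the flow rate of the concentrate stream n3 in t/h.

1174 t/h

Concentrate = 1400 − 226 = 1174 t/h.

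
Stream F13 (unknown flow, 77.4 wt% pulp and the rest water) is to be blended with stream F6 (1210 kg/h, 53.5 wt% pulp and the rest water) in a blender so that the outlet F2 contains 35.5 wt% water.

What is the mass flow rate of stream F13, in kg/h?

1032 kg/h

Let F13 be the unknown flow. Total out = 1210 + F13.
water balance: 562.65 + 0.226·F13 = 0.355·(1210 + F13)
(0.226 − 0.355)·F13 = 0.355×1210 − 562.65 = -133.1
F13 = -133.1 / -0.129 = 1031.8 kg/h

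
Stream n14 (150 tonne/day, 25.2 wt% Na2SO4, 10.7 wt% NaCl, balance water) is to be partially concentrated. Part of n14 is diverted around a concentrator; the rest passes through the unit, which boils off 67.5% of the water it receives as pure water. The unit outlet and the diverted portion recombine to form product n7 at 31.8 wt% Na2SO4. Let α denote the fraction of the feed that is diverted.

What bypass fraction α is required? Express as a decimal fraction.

0.520

All 150×0.252 = 37.8 tonne/day of Na2SO4 reaches n7, so n7 = 37.8/0.318 = 118.87 tonne/day and vapour = 31.132 tonne/day.
The evaporator receives (1−α)·150 of feed at 0.641 water and removes 0.675 of that water:
0.675×0.641×(1−α)×150 = 31.132
(1−α) = 31.132/64.901 = 0.4797;  α = 0.5203.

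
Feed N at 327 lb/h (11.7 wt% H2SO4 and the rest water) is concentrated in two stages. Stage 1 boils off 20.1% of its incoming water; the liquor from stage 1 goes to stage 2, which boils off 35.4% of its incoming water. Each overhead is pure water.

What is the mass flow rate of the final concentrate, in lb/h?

187.3 lb/h

water in feed = 327×0.883 = 288.74 lb/h.
After stage 1: water left = (1−0.201)×288.74 = 230.7; stream total = 268.96 lb/h.
After stage 2: water left = (1−0.354)×230.7 = 149.03; final concentrate = 187.29 lb/h.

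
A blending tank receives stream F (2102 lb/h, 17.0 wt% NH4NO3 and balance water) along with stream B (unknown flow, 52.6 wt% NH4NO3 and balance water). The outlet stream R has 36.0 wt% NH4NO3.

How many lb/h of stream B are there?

Let B be the unknown flow. Total out = 2102 + B.
NH4NO3 balance: 357.34 + 0.526·B = 0.360·(2102 + B)
(0.526 − 0.360)·B = 0.360×2102 − 357.34 = 399.38
B = 399.38 / 0.166 = 2405.9 lb/h

2406 lb/h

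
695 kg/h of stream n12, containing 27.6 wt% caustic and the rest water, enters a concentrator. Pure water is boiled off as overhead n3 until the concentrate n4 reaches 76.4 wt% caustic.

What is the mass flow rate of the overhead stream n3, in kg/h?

443.9 kg/h

caustic is conserved: 695×0.276 = 191.82 kg/h all reports to the concentrate.
Concentrate = 191.82/(target fraction) = 251.07 kg/h.
Overhead = 695 − 251.07 = 443.93 kg/h.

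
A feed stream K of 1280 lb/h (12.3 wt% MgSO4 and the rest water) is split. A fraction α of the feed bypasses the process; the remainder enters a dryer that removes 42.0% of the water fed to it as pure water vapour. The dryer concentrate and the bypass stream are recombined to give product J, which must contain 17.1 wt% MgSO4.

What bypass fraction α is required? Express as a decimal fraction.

0.238

All 1280×0.123 = 157.44 lb/h of MgSO4 reaches J, so J = 157.44/0.171 = 920.7 lb/h and vapour = 359.3 lb/h.
The evaporator receives (1−α)·1280 of feed at 0.877 water and removes 0.420 of that water:
0.420×0.877×(1−α)×1280 = 359.3
(1−α) = 359.3/471.48 = 0.7621;  α = 0.2379.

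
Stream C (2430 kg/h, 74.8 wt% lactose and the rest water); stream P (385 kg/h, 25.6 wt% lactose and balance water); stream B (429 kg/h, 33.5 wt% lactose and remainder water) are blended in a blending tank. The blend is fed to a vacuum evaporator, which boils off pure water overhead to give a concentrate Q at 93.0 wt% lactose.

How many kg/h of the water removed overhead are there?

lactose entering = 2430×0.748 + 385×0.256 + 429×0.335 = 2059.9 kg/h.
All lactose reports to Q, so Q = 2059.9/0.930 = 2215 kg/h.
Total feed = 3244 kg/h; overhead = 3244 − 2215 = 1029 kg/h.

1029 kg/h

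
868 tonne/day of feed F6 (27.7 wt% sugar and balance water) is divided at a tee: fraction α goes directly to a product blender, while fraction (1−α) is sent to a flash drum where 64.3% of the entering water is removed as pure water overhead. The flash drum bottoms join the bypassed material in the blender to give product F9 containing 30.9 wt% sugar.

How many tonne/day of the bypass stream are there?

All 868×0.277 = 240.44 tonne/day of sugar reaches F9, so F9 = 240.44/0.309 = 778.11 tonne/day and vapour = 89.89 tonne/day.
The evaporator receives (1−α)·868 of feed at 0.723 water and removes 0.643 of that water:
0.643×0.723×(1−α)×868 = 89.89
(1−α) = 89.89/403.52 = 0.2228;  α = 0.7772.
Bypass flow = 0.7772×868 = 674.64 tonne/day.

674.6 tonne/day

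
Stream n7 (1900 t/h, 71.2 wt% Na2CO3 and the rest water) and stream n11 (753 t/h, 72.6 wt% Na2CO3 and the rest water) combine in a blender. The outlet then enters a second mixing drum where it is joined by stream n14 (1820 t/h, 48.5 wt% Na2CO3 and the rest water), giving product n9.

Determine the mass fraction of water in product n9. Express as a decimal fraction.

Overall, product flow = 4473 t/h.
water in = 1900×0.288 + 753×0.274 + 1820×0.515 = 1690.8 t/h.
water fraction in n9 = 0.378.

0.378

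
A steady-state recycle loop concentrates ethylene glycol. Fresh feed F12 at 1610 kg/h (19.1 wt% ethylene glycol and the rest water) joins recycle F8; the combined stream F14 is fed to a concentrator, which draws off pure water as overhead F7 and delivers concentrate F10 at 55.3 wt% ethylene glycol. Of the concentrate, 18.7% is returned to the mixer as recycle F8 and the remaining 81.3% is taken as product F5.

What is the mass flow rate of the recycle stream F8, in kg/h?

Overall ethylene glycol balance (none leaves overhead): ethylene glycol in fresh feed = ethylene glycol in product, i.e. 1610×0.191 = (1−0.187)·F10·0.553.
F10 = 307.51/(0.553×0.813) = 683.98 kg/h.
Recycle F8 = 0.187×683.98 = 127.9 kg/h.

127.9 kg/h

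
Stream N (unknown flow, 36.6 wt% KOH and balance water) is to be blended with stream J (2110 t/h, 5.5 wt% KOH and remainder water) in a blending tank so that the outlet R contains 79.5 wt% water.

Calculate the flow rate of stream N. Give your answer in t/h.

1966 t/h

Let N be the unknown flow. Total out = 2110 + N.
water balance: 1993.9 + 0.634·N = 0.795·(2110 + N)
(0.634 − 0.795)·N = 0.795×2110 − 1993.9 = -316.5
N = -316.5 / -0.161 = 1965.8 t/h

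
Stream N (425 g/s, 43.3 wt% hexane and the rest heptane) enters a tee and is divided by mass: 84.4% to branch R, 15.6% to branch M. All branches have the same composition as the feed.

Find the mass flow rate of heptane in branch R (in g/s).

203.4 g/s

Branch R total = 0.844×425 = 358.7 g/s.
heptane in R = 0.567×358.7 = 203.38 g/s.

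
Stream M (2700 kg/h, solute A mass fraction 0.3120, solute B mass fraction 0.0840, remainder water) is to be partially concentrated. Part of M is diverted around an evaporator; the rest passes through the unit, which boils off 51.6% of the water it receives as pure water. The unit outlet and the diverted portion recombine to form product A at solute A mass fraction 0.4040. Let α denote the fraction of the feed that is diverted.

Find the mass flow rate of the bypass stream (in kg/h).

All 2700×0.312 = 842.4 kg/h of solute A reaches A, so A = 842.4/0.404 = 2085.1 kg/h and vapour = 614.85 kg/h.
The evaporator receives (1−α)·2700 of feed at 0.604 water and removes 0.516 of that water:
0.516×0.604×(1−α)×2700 = 614.85
(1−α) = 614.85/841.49 = 0.7307;  α = 0.2693.
Bypass flow = 0.2693×2700 = 727.2 kg/h.

727.2 kg/h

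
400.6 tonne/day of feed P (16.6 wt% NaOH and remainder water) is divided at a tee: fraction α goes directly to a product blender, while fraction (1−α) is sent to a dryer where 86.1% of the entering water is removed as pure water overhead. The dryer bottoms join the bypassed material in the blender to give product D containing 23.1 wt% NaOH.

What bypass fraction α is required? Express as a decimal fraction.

All 400.6×0.166 = 66.5 tonne/day of NaOH reaches D, so D = 66.5/0.231 = 287.88 tonne/day and vapour = 112.72 tonne/day.
The evaporator receives (1−α)·400.6 of feed at 0.834 water and removes 0.861 of that water:
0.861×0.834×(1−α)×400.6 = 112.72
(1−α) = 112.72/287.66 = 0.3919;  α = 0.6081.

0.608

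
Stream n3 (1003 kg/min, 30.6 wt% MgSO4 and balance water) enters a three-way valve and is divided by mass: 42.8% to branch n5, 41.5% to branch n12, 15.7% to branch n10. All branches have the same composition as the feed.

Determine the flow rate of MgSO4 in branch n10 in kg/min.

Branch n10 total = 0.157×1003 = 157.47 kg/min.
MgSO4 in n10 = 0.306×157.47 = 48.186 kg/min.

48.19 kg/min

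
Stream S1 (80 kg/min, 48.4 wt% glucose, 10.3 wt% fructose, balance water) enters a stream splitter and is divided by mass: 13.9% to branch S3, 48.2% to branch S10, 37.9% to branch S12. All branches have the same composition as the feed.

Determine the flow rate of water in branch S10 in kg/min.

Branch S10 total = 0.482×80 = 38.56 kg/min.
water in S10 = 0.413×38.56 = 15.925 kg/min.

15.93 kg/min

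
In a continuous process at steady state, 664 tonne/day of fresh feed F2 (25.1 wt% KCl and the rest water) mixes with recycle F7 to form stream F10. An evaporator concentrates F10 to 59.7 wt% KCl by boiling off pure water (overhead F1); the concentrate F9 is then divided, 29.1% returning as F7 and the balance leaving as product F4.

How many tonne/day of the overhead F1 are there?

Overall KCl balance (none leaves overhead): KCl in fresh feed = KCl in product, i.e. 664×0.251 = (1−0.291)·F9·0.597.
F9 = 166.66/(0.597×0.709) = 393.75 tonne/day.
Recycle F7 = 0.291×393.75 = 114.58 tonne/day.
Combined feed F10 = 664 + 114.58 = 778.58 tonne/day.
Overhead F1 = F10 − F9 = 778.58 − 393.75 = 384.83 tonne/day.

384.8 tonne/day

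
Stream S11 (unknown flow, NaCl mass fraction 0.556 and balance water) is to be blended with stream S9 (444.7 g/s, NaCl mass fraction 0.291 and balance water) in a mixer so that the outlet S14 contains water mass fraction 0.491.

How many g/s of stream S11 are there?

Let S11 be the unknown flow. Total out = 444.7 + S11.
water balance: 315.29 + 0.444·S11 = 0.491·(444.7 + S11)
(0.444 − 0.491)·S11 = 0.491×444.7 − 315.29 = -96.945
S11 = -96.945 / -0.047 = 2062.7 g/s

2063 g/s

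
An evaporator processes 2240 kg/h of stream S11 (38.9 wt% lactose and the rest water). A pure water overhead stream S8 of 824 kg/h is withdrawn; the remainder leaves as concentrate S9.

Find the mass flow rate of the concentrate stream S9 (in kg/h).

Concentrate = 2240 − 824 = 1416 kg/h.

1416 kg/h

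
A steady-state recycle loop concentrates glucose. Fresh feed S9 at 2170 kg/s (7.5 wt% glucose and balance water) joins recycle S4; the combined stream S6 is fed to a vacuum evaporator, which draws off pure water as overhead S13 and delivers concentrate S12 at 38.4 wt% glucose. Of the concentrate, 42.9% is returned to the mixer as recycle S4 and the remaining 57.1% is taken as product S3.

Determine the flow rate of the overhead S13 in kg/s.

Overall glucose balance (none leaves overhead): glucose in fresh feed = glucose in product, i.e. 2170×0.075 = (1−0.429)·S12·0.384.
S12 = 162.75/(0.384×0.571) = 742.26 kg/s.
Recycle S4 = 0.429×742.26 = 318.43 kg/s.
Combined feed S6 = 2170 + 318.43 = 2488.4 kg/s.
Overhead S13 = S6 − S12 = 2488.4 − 742.26 = 1746.2 kg/s.

1746 kg/s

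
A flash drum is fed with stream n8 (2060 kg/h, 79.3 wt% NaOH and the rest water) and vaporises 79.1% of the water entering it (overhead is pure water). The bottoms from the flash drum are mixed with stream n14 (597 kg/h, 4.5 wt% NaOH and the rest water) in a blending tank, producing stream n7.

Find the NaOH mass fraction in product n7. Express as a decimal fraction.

Vapour removed = 0.791×0.207×2060 = 337.3 kg/h; concentrate = 1722.7 kg/h.
NaOH reaching the mixer = 1633.6 (from concentrate) + 597×0.045 = 1660.4 kg/h.
Product flow = 1722.7 + 597 = 2319.7 kg/h; NaOH fraction = 0.716.

0.716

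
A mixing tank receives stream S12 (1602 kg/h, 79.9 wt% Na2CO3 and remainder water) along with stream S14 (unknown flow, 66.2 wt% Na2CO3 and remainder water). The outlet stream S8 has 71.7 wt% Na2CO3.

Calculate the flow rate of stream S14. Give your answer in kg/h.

Let S14 be the unknown flow. Total out = 1602 + S14.
Na2CO3 balance: 1280 + 0.662·S14 = 0.717·(1602 + S14)
(0.662 − 0.717)·S14 = 0.717×1602 − 1280 = -131.36
S14 = -131.36 / -0.055 = 2388.4 kg/h

2388 kg/h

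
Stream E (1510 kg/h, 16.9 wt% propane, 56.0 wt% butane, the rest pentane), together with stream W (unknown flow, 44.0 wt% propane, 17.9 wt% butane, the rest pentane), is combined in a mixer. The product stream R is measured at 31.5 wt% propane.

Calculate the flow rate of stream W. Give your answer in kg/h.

Let W be the unknown flow. Total out = 1510 + W.
propane balance: 255.19 + 0.440·W = 0.315·(1510 + W)
(0.440 − 0.315)·W = 0.315×1510 − 255.19 = 220.46
W = 220.46 / 0.125 = 1763.7 kg/h

1764 kg/h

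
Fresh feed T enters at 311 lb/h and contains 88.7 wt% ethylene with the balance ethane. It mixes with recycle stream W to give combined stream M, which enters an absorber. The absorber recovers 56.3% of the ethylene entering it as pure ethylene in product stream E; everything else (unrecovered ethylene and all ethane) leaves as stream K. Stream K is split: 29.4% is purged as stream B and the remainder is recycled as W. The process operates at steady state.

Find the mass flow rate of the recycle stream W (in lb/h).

207.5 lb/h

ethane enters only via T and leaves only via the purge: 311×0.113 = 0.294×(ethane in K), and the absorber passes all ethane, so ethane in M = ethane in K = 119.53 lb/h.
ethylene in M: m_A = 311×0.887 + (1−0.294)·(1−0.563)·m_A, so m_A = 275.86/0.6915 = 398.94 lb/h.
K = (1−0.563)×398.94 + 119.53 = 293.87 lb/h.
Recycle W = (1−0.294)×293.87 = 207.47 lb/h.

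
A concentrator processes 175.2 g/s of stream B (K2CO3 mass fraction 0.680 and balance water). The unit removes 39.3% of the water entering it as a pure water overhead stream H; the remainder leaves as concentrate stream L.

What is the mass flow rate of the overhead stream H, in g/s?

water entering = 175.2×0.320 = 56.064 g/s; overhead removed = 0.393×56.064 = 22.033 g/s.

22.03 g/s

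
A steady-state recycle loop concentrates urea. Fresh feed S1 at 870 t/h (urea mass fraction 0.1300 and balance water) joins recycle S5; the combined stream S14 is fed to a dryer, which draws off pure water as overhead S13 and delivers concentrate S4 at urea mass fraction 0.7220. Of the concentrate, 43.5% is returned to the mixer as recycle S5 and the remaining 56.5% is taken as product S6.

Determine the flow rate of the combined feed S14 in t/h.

Overall urea balance (none leaves overhead): urea in fresh feed = urea in product, i.e. 870×0.130 = (1−0.435)·S4·0.722.
S4 = 113.1/(0.722×0.565) = 277.25 t/h.
Recycle S5 = 0.435×277.25 = 120.61 t/h.
Combined feed S14 = 870 + 120.61 = 990.61 t/h.

990.6 t/h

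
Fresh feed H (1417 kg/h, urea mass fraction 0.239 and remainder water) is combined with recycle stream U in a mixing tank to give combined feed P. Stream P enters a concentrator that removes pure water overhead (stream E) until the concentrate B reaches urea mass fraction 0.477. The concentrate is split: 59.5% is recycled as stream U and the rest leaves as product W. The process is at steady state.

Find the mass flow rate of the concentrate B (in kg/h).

Overall urea balance (none leaves overhead): urea in fresh feed = urea in product, i.e. 1417×0.239 = (1−0.595)·B·0.477.
B = 338.66/(0.477×0.405) = 1753.1 kg/h.

1753 kg/h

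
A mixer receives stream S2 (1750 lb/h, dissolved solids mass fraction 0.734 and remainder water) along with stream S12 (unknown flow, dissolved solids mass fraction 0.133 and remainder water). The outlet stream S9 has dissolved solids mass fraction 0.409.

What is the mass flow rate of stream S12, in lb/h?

Let S12 be the unknown flow. Total out = 1750 + S12.
dissolved solids balance: 1284.5 + 0.133·S12 = 0.409·(1750 + S12)
(0.133 − 0.409)·S12 = 0.409×1750 − 1284.5 = -568.75
S12 = -568.75 / -0.276 = 2060.7 lb/h

2061 lb/h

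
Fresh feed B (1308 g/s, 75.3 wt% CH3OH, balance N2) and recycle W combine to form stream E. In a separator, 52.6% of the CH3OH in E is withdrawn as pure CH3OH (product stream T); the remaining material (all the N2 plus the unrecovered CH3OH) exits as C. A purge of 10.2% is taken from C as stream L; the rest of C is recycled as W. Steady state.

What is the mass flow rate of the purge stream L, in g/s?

N2 enters only via B and leaves only via the purge: 1308×0.247 = 0.102×(N2 in C), and the separator passes all N2, so N2 in E = N2 in C = 3167.4 g/s.
CH3OH in E: m_A = 1308×0.753 + (1−0.102)·(1−0.526)·m_A, so m_A = 984.92/0.5743 = 1714.9 g/s.
C = (1−0.526)×1714.9 + 3167.4 = 3980.3 g/s.
Purge L = 0.102×3980.3 = 405.99 g/s.

406 g/s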